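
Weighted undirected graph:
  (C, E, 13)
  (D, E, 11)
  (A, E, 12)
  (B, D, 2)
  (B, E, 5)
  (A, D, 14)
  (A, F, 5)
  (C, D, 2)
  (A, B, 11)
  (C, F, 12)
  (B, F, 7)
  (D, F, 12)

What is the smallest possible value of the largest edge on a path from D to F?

7

Some routes from D to F:
D→E→B→F: max(11, 5, 7) = 11
D→B→F: max(2, 7) = 7
D→E→B→A→F: max(11, 5, 11, 5) = 11
Best route has worst link 7.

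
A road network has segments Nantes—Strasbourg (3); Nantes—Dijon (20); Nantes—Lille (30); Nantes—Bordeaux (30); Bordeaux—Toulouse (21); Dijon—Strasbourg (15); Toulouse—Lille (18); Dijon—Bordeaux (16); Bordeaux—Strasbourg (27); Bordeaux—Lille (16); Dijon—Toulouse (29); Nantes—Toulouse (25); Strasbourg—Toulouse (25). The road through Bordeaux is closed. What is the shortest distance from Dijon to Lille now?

A few of the Dijon→Lille routes:
Dijon-Strasbourg-Nantes-Toulouse-Lille: 15 + 3 + 25 + 18 = 61
Dijon-Nantes-Toulouse-Lille: 20 + 25 + 18 = 63
Dijon-Strasbourg-Nantes-Lille: 15 + 3 + 30 = 48
Dijon-Toulouse-Lille: 29 + 18 = 47
Dijon-Nantes-Lille: 20 + 30 = 50
Dijon-Strasbourg-Toulouse-Lille: 15 + 25 + 18 = 58
Shortest: 47 mi.

47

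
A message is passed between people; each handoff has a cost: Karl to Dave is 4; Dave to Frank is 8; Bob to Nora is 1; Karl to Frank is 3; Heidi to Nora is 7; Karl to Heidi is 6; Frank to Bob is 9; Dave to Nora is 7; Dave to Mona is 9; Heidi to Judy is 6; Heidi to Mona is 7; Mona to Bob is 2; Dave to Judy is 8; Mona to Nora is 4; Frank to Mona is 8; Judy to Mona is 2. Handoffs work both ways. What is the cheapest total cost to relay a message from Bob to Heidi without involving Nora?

9

A few of the Bob→Heidi routes:
Bob → Mona → Frank → Karl → Heidi: 2 + 8 + 3 + 6 = 19
Bob → Mona → Judy → Heidi: 2 + 2 + 6 = 10
Bob → Mona → Heidi: 2 + 7 = 9
Bob → Mona → Judy → Dave → Karl → Heidi: 2 + 2 + 8 + 4 + 6 = 22
Bob → Mona → Dave → Karl → Heidi: 2 + 9 + 4 + 6 = 21
Bob → Frank → Karl → Heidi: 9 + 3 + 6 = 18
Best route has total 9.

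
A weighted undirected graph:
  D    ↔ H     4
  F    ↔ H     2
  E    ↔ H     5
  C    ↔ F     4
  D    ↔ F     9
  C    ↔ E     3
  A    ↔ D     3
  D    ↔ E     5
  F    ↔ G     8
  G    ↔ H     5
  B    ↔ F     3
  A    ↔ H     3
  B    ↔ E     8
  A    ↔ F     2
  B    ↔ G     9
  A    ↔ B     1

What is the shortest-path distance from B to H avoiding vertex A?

A few of the B→H routes:
B-E-H: 8 + 5 = 13
B-F-C-E-H: 3 + 4 + 3 + 5 = 15
B-G-H: 9 + 5 = 14
B-F-H: 3 + 2 = 5
B-F-D-H: 3 + 9 + 4 = 16
The minimum is 5.

5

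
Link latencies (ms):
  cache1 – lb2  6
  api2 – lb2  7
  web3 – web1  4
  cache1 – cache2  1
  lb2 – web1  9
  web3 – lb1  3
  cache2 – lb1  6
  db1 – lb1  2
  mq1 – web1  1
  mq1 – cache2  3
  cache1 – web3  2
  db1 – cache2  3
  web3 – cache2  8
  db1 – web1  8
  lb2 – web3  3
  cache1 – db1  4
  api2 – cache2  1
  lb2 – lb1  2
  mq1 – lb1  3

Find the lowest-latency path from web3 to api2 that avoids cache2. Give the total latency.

A few of the web3→api2 routes:
web3 - cache1 - db1 - lb1 - lb2 - api2: 2 + 4 + 2 + 2 + 7 = 17
web3 - cache1 - lb2 - api2: 2 + 6 + 7 = 15
web3 - web1 - mq1 - lb1 - lb2 - api2: 4 + 1 + 3 + 2 + 7 = 17
web3 - lb2 - api2: 3 + 7 = 10
web3 - lb1 - lb2 - api2: 3 + 2 + 7 = 12
The minimum is 10 ms.

10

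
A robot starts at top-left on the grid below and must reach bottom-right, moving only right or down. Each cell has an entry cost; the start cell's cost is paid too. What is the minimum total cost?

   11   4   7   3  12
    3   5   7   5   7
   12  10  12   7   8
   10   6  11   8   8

Path (0,0) (0,1) (0,2) (0,3) (1,3) (1,4) (2,4) (3,4): 11 + 4 + 7 + 3 + 5 + 7 + 8 + 8 = 53.

53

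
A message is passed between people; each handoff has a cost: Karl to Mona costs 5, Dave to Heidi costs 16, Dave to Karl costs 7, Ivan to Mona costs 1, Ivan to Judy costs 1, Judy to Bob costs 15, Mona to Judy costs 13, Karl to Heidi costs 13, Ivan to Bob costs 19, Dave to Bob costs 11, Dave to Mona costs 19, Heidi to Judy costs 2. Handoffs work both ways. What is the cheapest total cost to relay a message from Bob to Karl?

Some routes from Bob to Karl:
Bob→Judy→Mona→Karl: 15 + 13 + 5 = 33
Bob→Ivan→Mona→Karl: 19 + 1 + 5 = 25
Bob→Judy→Heidi→Karl: 15 + 2 + 13 = 30
Bob→Judy→Ivan→Mona→Karl: 15 + 1 + 1 + 5 = 22
Bob→Dave→Mona→Karl: 11 + 19 + 5 = 35
Bob→Dave→Karl: 11 + 7 = 18
Shortest: 18.

18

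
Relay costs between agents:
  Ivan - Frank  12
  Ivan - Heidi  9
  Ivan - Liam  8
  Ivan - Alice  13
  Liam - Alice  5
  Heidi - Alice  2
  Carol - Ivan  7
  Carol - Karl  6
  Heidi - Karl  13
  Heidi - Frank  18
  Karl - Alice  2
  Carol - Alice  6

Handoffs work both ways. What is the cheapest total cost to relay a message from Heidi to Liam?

7

Some routes from Heidi to Liam:
Heidi -> Ivan -> Liam: 9 + 8 = 17
Heidi -> Alice -> Liam: 2 + 5 = 7
Heidi -> Karl -> Alice -> Liam: 13 + 2 + 5 = 20
Shortest: 7.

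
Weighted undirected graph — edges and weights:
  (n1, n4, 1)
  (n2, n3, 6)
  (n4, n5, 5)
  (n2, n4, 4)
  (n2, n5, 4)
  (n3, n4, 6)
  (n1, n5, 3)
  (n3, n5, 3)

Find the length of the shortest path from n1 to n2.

Some routes from n1 to n2:
n1 - n5 - n2: 3 + 4 = 7
n1 - n4 - n5 - n2: 1 + 5 + 4 = 10
n1 - n4 - n2: 1 + 4 = 5
Best route has total 5.

5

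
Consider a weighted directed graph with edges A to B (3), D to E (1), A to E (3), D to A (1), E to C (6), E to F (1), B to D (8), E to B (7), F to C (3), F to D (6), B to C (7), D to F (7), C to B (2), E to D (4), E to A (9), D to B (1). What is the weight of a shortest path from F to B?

Comparing a few candidate routes:
F - D - B: 6 + 1 = 7
F - D - E - B: 6 + 1 + 7 = 14
F - D - A - B: 6 + 1 + 3 = 10
F - C - B: 3 + 2 = 5
Shortest: 5.

5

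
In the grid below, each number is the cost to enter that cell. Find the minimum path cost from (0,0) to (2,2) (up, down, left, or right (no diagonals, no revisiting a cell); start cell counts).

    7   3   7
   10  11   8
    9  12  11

Path r0c0→r0c1→r0c2→r1c2→r2c2: 7 + 3 + 7 + 8 + 11 = 36.

36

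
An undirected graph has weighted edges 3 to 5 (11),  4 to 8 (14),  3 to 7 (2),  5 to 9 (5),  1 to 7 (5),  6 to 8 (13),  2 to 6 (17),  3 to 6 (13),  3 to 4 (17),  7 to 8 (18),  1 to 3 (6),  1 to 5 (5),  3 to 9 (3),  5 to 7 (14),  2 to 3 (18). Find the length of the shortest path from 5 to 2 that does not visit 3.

Candidate routes:
5 - 1 - 7 - 8 - 6 - 2: 5 + 5 + 18 + 13 + 17 = 58
5 - 7 - 8 - 6 - 2: 14 + 18 + 13 + 17 = 62
The minimum is 58.

58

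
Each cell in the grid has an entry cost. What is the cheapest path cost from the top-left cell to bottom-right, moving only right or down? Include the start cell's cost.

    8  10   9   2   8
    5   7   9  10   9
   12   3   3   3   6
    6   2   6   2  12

43

One optimal route is (0,0) -> (1,0) -> (1,1) -> (2,1) -> (2,2) -> (2,3) -> (3,3) -> (3,4).
Its cost is 8 + 5 + 7 + 3 + 3 + 3 + 2 + 12 = 43.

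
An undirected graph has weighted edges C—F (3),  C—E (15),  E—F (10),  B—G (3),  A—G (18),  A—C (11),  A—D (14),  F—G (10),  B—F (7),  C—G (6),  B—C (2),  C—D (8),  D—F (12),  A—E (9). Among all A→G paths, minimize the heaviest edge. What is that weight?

10

Comparing a few candidate routes:
A → E → F → B → C → G: max(9, 10, 7, 2, 6) = 10
A → E → F → C → G: max(9, 10, 3, 6) = 10
A → C → B → G: max(11, 2, 3) = 11
A → E → F → G: max(9, 10, 10) = 10
A → E → F → C → B → G: max(9, 10, 3, 2, 3) = 10
A → E → F → B → G: max(9, 10, 7, 3) = 10
The minimum achievable maximum is 10.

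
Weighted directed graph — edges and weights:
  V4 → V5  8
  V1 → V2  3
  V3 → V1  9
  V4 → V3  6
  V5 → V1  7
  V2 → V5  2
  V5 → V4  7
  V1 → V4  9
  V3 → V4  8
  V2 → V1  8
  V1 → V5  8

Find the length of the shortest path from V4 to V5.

8

Paths from V4 to V5:
V4→V3→V1→V2→V5: 6 + 9 + 3 + 2 = 20
V4→V5: 8
V4→V3→V1→V5: 6 + 9 + 8 = 23
Shortest: 8.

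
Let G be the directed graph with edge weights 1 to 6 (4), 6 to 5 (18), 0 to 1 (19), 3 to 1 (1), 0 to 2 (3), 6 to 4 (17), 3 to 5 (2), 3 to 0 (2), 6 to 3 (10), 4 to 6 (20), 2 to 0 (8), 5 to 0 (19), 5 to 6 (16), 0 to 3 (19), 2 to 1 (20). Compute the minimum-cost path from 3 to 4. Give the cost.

A few of the 3→4 routes:
3-1-6-4: 1 + 4 + 17 = 22
3-0-2-1-6-4: 2 + 3 + 20 + 4 + 17 = 46
3-0-1-6-4: 2 + 19 + 4 + 17 = 42
3-5-6-4: 2 + 16 + 17 = 35
Shortest: 22.

22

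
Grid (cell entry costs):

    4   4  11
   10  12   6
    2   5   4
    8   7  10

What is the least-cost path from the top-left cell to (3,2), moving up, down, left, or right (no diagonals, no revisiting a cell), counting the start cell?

Best path: r0c0 -> r1c0 -> r2c0 -> r2c1 -> r2c2 -> r3c2
Cost: 4 + 10 + 2 + 5 + 4 + 10 = 35

35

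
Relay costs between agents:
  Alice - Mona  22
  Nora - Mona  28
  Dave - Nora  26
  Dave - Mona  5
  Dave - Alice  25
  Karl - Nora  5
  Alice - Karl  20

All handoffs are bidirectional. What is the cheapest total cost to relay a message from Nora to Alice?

25

Checking several routes:
Nora-Mona-Alice: 28 + 22 = 50
Nora-Dave-Alice: 26 + 25 = 51
Nora-Karl-Alice: 5 + 20 = 25
Best route has total 25.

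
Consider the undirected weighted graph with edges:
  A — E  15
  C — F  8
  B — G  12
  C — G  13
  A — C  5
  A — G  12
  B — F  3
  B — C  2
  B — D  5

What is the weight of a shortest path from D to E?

27

Comparing a few candidate routes:
D → B → G → A → E: 5 + 12 + 12 + 15 = 44
D → B → C → A → E: 5 + 2 + 5 + 15 = 27
D → B → F → C → A → E: 5 + 3 + 8 + 5 + 15 = 36
The minimum is 27.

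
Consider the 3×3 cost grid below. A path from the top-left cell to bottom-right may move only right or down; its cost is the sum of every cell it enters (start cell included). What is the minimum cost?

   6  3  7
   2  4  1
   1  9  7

20

Path [0,0] [1,0] [1,1] [1,2] [2,2]: 6 + 2 + 4 + 1 + 7 = 20.
For comparison, the top-then-right route costs 24.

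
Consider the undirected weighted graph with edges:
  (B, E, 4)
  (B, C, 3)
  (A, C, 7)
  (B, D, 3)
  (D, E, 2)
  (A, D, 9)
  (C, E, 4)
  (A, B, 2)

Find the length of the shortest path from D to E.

Comparing a few candidate routes:
D-A-B-E: 9 + 2 + 4 = 15
D-B-E: 3 + 4 = 7
D-E: 2
D-B-A-C-E: 3 + 2 + 7 + 4 = 16
D-B-C-E: 3 + 3 + 4 = 10
The minimum is 2.

2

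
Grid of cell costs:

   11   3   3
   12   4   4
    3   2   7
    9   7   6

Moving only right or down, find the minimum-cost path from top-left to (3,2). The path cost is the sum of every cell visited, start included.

Take r0c0→r0c1→r1c1→r2c1→r2c2→r3c2 for a total of 11 + 3 + 4 + 2 + 7 + 6 = 33.

33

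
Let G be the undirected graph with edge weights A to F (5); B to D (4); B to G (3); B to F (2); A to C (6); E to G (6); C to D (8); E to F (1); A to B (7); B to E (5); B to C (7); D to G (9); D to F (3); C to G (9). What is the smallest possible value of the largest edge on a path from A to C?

6

Comparing a few candidate routes:
A - F - E - B - C: max(5, 1, 5, 7) = 7
A - F - B - C: max(5, 2, 7) = 7
A - F - E - G - B - C: max(5, 1, 6, 3, 7) = 7
A - C: max(6) = 6
A - F - D - B - C: max(5, 3, 4, 7) = 7
Smallest bottleneck: 6.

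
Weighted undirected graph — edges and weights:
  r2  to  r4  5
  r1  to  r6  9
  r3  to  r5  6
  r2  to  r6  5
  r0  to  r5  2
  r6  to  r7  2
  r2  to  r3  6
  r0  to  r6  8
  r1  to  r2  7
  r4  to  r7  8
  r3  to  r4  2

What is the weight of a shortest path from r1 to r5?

19

A few of the r1→r5 routes:
r1→r2→r4→r3→r5: 7 + 5 + 2 + 6 = 20
r1→r2→r3→r5: 7 + 6 + 6 = 19
r1→r6→r0→r5: 9 + 8 + 2 = 19
The minimum is 19.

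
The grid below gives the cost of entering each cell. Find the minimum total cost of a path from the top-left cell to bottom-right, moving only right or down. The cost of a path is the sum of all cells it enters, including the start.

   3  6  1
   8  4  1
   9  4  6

Best path: (0,0) -> (0,1) -> (0,2) -> (1,2) -> (2,2)
Cost: 3 + 6 + 1 + 1 + 6 = 17

17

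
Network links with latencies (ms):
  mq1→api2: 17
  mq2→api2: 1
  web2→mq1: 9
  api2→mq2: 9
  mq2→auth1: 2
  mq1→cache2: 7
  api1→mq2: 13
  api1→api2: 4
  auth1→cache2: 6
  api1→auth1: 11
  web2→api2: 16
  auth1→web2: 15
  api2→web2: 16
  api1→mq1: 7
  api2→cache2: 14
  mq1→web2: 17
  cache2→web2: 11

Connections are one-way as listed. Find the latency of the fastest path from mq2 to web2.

17

A few of the mq2→web2 routes:
mq2→auth1→web2: 2 + 15 = 17
mq2→auth1→cache2→web2: 2 + 6 + 11 = 19
mq2→api2→web2: 1 + 16 = 17
The minimum is 17 ms.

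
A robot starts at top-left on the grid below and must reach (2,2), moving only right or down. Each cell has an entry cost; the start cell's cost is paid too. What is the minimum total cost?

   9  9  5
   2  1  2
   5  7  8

22

Cheapest: (0,0) → (1,0) → (1,1) → (1,2) → (2,2)
  9 + 2 + 1 + 2 + 8 = 22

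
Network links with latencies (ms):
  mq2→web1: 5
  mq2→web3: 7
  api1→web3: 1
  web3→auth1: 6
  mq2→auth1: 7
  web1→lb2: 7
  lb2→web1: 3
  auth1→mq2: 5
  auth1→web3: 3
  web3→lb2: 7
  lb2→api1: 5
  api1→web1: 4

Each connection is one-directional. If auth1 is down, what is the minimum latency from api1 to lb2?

8

Paths from api1 to lb2 avoiding auth1:
api1 -> web1 -> lb2: 4 + 7 = 11
api1 -> web3 -> lb2: 1 + 7 = 8
The minimum is 8 ms.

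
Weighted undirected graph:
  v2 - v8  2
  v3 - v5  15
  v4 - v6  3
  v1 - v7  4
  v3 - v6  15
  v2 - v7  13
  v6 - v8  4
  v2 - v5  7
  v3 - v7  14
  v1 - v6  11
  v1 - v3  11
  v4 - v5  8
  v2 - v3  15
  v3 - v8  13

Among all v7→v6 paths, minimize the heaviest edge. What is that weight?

11

Comparing a few candidate routes:
v7 -> v1 -> v6: max(4, 11) = 11
v7 -> v1 -> v3 -> v8 -> v2 -> v5 -> v4 -> v6: max(4, 11, 13, 2, 7, 8, 3) = 13
v7 -> v1 -> v3 -> v8 -> v6: max(4, 11, 13, 4) = 13
v7 -> v2 -> v5 -> v4 -> v6: max(13, 7, 8, 3) = 13
Smallest bottleneck: 11.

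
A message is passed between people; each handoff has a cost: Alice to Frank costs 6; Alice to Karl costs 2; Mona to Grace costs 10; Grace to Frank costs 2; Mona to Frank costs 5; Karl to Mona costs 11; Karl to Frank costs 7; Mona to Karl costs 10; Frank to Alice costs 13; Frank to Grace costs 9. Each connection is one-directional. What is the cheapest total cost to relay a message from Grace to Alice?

15

Paths from Grace to Alice:
Grace - Frank - Alice: 2 + 13 = 15
Shortest: 15.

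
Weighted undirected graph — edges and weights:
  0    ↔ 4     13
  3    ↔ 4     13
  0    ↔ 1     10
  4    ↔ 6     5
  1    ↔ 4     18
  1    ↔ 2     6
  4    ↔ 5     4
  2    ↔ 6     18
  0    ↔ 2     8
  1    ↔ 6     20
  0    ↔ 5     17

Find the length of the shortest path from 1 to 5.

A few of the 1→5 routes:
1 -> 0 -> 5: 10 + 17 = 27
1 -> 0 -> 4 -> 5: 10 + 13 + 4 = 27
1 -> 4 -> 5: 18 + 4 = 22
Best route has total 22.

22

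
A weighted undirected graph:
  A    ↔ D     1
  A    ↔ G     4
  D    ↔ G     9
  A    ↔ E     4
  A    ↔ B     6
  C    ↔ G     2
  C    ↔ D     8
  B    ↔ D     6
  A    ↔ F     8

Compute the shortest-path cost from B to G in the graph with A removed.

Candidate routes:
B -> D -> C -> G: 6 + 8 + 2 = 16
B -> D -> G: 6 + 9 = 15
Shortest: 15.

15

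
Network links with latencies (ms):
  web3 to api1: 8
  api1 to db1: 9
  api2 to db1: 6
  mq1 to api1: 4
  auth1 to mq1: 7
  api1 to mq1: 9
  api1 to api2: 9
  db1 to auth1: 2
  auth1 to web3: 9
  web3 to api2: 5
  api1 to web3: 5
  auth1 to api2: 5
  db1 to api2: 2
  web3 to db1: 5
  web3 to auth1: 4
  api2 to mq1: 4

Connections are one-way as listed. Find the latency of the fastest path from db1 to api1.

Checking several routes:
db1 -> auth1 -> api2 -> mq1 -> api1: 2 + 5 + 4 + 4 = 15
db1 -> api2 -> mq1 -> api1: 2 + 4 + 4 = 10
db1 -> auth1 -> mq1 -> api1: 2 + 7 + 4 = 13
Best route has total 10 ms.

10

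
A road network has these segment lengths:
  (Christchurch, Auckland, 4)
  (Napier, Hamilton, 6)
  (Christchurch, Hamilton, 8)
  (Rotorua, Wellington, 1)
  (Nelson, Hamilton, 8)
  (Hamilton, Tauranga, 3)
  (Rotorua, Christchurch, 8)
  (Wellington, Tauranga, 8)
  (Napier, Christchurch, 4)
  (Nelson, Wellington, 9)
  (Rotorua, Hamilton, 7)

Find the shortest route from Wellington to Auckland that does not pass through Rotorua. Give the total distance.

Paths from Wellington to Auckland avoiding Rotorua:
Wellington → Tauranga → Hamilton → Christchurch → Auckland: 8 + 3 + 8 + 4 = 23
Wellington → Nelson → Hamilton → Christchurch → Auckland: 9 + 8 + 8 + 4 = 29
Wellington → Tauranga → Hamilton → Napier → Christchurch → Auckland: 8 + 3 + 6 + 4 + 4 = 25
Wellington → Nelson → Hamilton → Napier → Christchurch → Auckland: 9 + 8 + 6 + 4 + 4 = 31
Shortest: 23.

23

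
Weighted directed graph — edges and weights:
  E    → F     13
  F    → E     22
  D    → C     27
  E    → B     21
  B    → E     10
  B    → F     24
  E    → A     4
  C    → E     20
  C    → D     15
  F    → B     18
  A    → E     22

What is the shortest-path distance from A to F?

Candidate routes:
A → E → F: 22 + 13 = 35
A → E → B → F: 22 + 21 + 24 = 67
Shortest: 35.

35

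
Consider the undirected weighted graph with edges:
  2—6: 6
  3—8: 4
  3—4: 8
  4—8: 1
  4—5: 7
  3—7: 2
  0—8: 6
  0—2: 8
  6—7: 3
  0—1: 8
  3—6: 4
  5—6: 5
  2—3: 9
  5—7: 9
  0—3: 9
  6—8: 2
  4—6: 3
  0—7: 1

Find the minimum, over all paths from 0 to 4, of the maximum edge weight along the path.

3

Some routes from 0 to 4:
0 → 7 → 6 → 8 → 4: max(1, 3, 2, 1) = 3
0 → 7 → 3 → 8 → 4: max(1, 2, 4, 1) = 4
0 → 7 → 3 → 8 → 6 → 4: max(1, 2, 4, 2, 3) = 4
0 → 7 → 3 → 6 → 4: max(1, 2, 4, 3) = 4
0 → 7 → 6 → 4: max(1, 3, 3) = 3
Smallest bottleneck: 3.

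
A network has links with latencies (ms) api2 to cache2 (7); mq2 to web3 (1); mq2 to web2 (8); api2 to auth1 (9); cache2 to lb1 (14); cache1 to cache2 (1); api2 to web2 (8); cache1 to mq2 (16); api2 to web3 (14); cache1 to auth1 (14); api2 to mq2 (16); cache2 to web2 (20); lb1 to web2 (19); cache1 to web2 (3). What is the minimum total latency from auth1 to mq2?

Checking several routes:
auth1 → api2 → cache2 → cache1 → web2 → mq2: 9 + 7 + 1 + 3 + 8 = 28
auth1 → api2 → web2 → mq2: 9 + 8 + 8 = 25
auth1 → cache1 → web2 → mq2: 14 + 3 + 8 = 25
auth1 → api2 → mq2: 9 + 16 = 25
auth1 → api2 → web3 → mq2: 9 + 14 + 1 = 24
The minimum is 24 ms.

24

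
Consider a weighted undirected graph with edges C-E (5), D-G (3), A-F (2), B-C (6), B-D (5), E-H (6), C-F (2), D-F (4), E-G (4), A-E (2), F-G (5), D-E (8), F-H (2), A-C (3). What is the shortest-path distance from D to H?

6

Checking several routes:
D -> F -> H: 4 + 2 = 6
D -> G -> F -> H: 3 + 5 + 2 = 10
D -> G -> E -> H: 3 + 4 + 6 = 13
D -> E -> H: 8 + 6 = 14
D -> G -> E -> A -> F -> H: 3 + 4 + 2 + 2 + 2 = 13
D -> E -> A -> F -> H: 8 + 2 + 2 + 2 = 14
Best route has total 6.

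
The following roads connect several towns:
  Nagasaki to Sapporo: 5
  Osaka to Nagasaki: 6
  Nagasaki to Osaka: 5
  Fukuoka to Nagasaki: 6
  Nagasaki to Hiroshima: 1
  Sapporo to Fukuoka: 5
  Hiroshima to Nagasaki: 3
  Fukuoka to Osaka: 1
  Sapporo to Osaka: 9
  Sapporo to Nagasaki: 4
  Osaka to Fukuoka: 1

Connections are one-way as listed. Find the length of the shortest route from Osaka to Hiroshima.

7

Routes from Osaka to Hiroshima:
Osaka-Nagasaki-Hiroshima: 6 + 1 = 7
Osaka-Fukuoka-Nagasaki-Hiroshima: 1 + 6 + 1 = 8
Best route has total 7.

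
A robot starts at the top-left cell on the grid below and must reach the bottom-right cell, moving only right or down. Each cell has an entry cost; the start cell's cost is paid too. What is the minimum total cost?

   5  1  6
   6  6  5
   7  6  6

One optimal route is (0,0) -> (0,1) -> (0,2) -> (1,2) -> (2,2).
Its cost is 5 + 1 + 6 + 5 + 6 = 23.

23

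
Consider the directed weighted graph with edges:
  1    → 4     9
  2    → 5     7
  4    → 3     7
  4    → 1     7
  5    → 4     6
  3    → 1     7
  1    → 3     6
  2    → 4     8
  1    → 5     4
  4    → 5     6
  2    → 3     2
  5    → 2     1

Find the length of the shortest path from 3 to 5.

Routes from 3 to 5:
3 -> 1 -> 4 -> 5: 7 + 9 + 6 = 22
3 -> 1 -> 5: 7 + 4 = 11
The minimum is 11.

11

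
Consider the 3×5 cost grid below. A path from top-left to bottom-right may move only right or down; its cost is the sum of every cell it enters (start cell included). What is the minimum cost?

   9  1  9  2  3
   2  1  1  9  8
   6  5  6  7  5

30

One optimal route is [0,0] [0,1] [1,1] [1,2] [2,2] [2,3] [2,4].
Its cost is 9 + 1 + 1 + 1 + 6 + 7 + 5 = 30.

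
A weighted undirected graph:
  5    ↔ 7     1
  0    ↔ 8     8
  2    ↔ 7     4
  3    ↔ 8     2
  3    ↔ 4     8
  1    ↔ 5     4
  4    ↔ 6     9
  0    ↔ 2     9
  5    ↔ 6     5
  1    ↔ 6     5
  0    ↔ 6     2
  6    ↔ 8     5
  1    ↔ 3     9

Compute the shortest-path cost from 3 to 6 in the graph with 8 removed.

Some routes from 3 to 6 avoiding 8:
3-4-6: 8 + 9 = 17
3-1-6: 9 + 5 = 14
3-1-5-6: 9 + 4 + 5 = 18
Best route has total 14.

14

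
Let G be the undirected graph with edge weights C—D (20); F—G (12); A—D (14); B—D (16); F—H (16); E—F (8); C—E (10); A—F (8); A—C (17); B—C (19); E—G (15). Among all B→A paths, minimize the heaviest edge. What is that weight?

16

Some routes from B to A:
B → D → A: max(16, 14) = 16
B → C → E → F → A: max(19, 10, 8, 8) = 19
B → C → E → G → F → A: max(19, 10, 15, 12, 8) = 19
Best route has worst link 16.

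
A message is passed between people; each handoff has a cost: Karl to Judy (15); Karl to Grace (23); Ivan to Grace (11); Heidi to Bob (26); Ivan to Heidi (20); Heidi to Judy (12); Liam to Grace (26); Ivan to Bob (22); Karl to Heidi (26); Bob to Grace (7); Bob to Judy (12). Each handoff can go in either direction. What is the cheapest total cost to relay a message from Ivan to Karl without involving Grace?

46

Some routes from Ivan to Karl avoiding Grace:
Ivan → Heidi → Karl: 20 + 26 = 46
Ivan → Bob → Judy → Karl: 22 + 12 + 15 = 49
Ivan → Heidi → Judy → Karl: 20 + 12 + 15 = 47
Shortest: 46.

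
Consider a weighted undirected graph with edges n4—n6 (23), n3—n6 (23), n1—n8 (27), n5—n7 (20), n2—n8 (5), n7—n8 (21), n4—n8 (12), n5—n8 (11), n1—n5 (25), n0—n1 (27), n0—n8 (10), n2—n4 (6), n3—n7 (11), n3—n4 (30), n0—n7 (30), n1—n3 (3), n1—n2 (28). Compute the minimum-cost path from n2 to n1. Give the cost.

28

Checking several routes:
n2 -> n8 -> n7 -> n3 -> n1: 5 + 21 + 11 + 3 = 40
n2 -> n8 -> n1: 5 + 27 = 32
n2 -> n4 -> n3 -> n1: 6 + 30 + 3 = 39
n2 -> n1: 28
The minimum is 28.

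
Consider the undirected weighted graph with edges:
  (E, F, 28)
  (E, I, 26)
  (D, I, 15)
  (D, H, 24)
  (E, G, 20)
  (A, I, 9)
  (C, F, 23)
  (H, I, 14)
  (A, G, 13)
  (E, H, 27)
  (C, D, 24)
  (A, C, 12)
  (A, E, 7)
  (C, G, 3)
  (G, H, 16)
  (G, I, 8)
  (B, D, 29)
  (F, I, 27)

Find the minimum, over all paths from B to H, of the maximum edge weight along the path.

29

Some routes from B to H:
B - D - C - G - H: max(29, 24, 3, 16) = 29
B - D - C - G - I - H: max(29, 24, 3, 8, 14) = 29
B - D - C - G - I - F - E - H: max(29, 24, 3, 8, 27, 28, 27) = 29
B - D - C - G - I - A - E - H: max(29, 24, 3, 8, 9, 7, 27) = 29
B - D - C - G - I - E - H: max(29, 24, 3, 8, 26, 27) = 29
The minimum achievable maximum is 29.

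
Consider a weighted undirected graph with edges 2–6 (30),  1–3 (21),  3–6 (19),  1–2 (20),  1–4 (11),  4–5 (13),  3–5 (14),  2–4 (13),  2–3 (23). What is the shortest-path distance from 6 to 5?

33

A few of the 6→5 routes:
6 → 2 → 4 → 5: 30 + 13 + 13 = 56
6 → 3 → 1 → 4 → 5: 19 + 21 + 11 + 13 = 64
6 → 3 → 5: 19 + 14 = 33
The minimum is 33.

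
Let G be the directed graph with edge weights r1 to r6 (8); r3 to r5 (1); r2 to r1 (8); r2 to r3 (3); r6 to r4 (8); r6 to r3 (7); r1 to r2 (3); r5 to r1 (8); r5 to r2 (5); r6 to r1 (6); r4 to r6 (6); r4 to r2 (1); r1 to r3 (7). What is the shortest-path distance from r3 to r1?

Candidate routes:
r3-r5-r1: 1 + 8 = 9
r3-r5-r2-r1: 1 + 5 + 8 = 14
Shortest: 9.

9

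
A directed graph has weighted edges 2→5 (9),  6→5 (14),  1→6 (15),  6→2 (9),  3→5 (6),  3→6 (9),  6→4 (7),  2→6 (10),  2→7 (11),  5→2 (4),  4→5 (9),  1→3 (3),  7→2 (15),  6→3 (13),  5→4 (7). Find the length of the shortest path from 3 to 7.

21

Routes from 3 to 7:
3 → 6 → 2 → 7: 9 + 9 + 11 = 29
3 → 6 → 5 → 2 → 7: 9 + 14 + 4 + 11 = 38
3 → 6 → 4 → 5 → 2 → 7: 9 + 7 + 9 + 4 + 11 = 40
3 → 5 → 2 → 7: 6 + 4 + 11 = 21
Best route has total 21.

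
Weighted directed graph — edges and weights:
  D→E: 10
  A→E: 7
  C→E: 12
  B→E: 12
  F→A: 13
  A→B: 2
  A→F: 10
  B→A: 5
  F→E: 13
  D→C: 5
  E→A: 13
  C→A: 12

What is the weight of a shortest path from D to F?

Paths from D to F:
D-E-A-F: 10 + 13 + 10 = 33
D-C-E-A-F: 5 + 12 + 13 + 10 = 40
D-C-A-F: 5 + 12 + 10 = 27
Shortest: 27.

27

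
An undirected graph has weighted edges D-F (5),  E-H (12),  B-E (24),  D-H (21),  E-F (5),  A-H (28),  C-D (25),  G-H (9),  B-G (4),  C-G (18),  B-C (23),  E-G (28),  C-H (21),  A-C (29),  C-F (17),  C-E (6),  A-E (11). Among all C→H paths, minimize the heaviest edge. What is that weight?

12

Comparing a few candidate routes:
C → E → H: max(6, 12) = 12
C → E → F → D → H: max(6, 5, 5, 21) = 21
C → G → H: max(18, 9) = 18
C → F → D → H: max(17, 5, 21) = 21
C → H: max(21) = 21
C → F → E → H: max(17, 5, 12) = 17
The minimum achievable maximum is 12.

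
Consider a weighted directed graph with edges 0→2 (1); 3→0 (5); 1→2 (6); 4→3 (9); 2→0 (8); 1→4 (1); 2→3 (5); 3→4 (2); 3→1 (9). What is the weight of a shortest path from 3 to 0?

5

Routes from 3 to 0:
3-1-2-0: 9 + 6 + 8 = 23
3-0: 5
Shortest: 5.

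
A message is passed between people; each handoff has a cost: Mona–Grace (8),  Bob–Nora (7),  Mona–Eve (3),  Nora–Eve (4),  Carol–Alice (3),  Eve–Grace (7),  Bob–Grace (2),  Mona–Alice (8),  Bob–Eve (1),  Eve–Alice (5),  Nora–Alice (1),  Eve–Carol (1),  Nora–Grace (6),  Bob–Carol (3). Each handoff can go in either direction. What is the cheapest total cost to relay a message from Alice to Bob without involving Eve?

6

Some routes from Alice to Bob avoiding Eve:
Alice-Nora-Bob: 1 + 7 = 8
Alice-Nora-Grace-Bob: 1 + 6 + 2 = 9
Alice-Carol-Bob: 3 + 3 = 6
Shortest: 6.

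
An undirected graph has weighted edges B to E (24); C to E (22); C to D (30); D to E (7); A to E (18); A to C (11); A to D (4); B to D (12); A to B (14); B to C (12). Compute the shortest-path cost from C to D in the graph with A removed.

Paths from C to D avoiding A:
C-E-B-D: 22 + 24 + 12 = 58
C-B-D: 12 + 12 = 24
C-D: 30
C-E-D: 22 + 7 = 29
C-B-E-D: 12 + 24 + 7 = 43
Best route has total 24.

24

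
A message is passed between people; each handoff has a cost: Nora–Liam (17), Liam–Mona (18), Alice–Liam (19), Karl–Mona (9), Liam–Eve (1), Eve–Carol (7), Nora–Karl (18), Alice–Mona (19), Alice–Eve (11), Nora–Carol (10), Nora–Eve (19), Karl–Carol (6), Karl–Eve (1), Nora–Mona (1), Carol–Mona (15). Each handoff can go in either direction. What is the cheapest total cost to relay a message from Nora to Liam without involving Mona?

17

A few of the Nora→Liam routes:
Nora -> Carol -> Karl -> Eve -> Liam: 10 + 6 + 1 + 1 = 18
Nora -> Karl -> Carol -> Eve -> Liam: 18 + 6 + 7 + 1 = 32
Nora -> Eve -> Liam: 19 + 1 = 20
Nora -> Karl -> Eve -> Liam: 18 + 1 + 1 = 20
Nora -> Liam: 17
Nora -> Carol -> Eve -> Liam: 10 + 7 + 1 = 18
Best route has total 17.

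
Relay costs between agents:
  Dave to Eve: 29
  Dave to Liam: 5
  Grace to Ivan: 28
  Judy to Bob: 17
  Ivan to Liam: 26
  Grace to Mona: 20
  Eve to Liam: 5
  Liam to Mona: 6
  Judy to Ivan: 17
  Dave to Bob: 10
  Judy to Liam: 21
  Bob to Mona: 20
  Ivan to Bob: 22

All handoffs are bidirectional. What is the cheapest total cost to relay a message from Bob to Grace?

40

A few of the Bob→Grace routes:
Bob-Mona-Grace: 20 + 20 = 40
Bob-Ivan-Grace: 22 + 28 = 50
Bob-Dave-Liam-Mona-Grace: 10 + 5 + 6 + 20 = 41
Bob-Judy-Ivan-Grace: 17 + 17 + 28 = 62
Bob-Judy-Liam-Mona-Grace: 17 + 21 + 6 + 20 = 64
The minimum is 40.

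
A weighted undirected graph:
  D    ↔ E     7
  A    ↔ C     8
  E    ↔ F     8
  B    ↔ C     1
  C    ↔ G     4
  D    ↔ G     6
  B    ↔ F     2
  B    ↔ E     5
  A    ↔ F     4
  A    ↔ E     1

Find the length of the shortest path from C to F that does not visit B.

12

Routes from C to F avoiding B:
C - A - F: 8 + 4 = 12
C - A - E - F: 8 + 1 + 8 = 17
C - G - D - E - A - F: 4 + 6 + 7 + 1 + 4 = 22
C - G - D - E - F: 4 + 6 + 7 + 8 = 25
The minimum is 12.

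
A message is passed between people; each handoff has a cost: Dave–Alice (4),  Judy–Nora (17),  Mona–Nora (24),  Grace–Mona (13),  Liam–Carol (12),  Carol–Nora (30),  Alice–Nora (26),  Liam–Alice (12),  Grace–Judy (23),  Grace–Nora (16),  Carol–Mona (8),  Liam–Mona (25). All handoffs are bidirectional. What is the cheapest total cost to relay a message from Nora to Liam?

38

Checking several routes:
Nora → Mona → Liam: 24 + 25 = 49
Nora → Grace → Mona → Liam: 16 + 13 + 25 = 54
Nora → Mona → Carol → Liam: 24 + 8 + 12 = 44
Nora → Carol → Liam: 30 + 12 = 42
Nora → Grace → Mona → Carol → Liam: 16 + 13 + 8 + 12 = 49
Nora → Alice → Liam: 26 + 12 = 38
The minimum is 38.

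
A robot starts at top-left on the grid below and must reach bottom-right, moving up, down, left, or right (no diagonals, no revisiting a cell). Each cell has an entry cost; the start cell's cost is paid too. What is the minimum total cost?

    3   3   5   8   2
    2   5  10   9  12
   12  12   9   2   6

36

Path (0,0) (0,1) (0,2) (0,3) (1,3) (2,3) (2,4): 3 + 3 + 5 + 8 + 9 + 2 + 6 = 36.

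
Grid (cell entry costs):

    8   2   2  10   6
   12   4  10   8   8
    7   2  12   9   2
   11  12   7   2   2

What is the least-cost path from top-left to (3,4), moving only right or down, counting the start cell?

39

Cheapest: (0,0) → (0,1) → (1,1) → (2,1) → (2,2) → (3,2) → (3,3) → (3,4)
  8 + 2 + 4 + 2 + 12 + 7 + 2 + 2 = 39
For comparison, the top-then-right route costs 40.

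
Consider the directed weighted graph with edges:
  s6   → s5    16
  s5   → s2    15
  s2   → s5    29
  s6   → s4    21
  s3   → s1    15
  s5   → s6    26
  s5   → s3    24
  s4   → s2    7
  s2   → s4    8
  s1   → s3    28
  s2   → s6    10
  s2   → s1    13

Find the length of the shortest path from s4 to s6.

17

Candidate routes:
s4 - s2 - s5 - s6: 7 + 29 + 26 = 62
s4 - s2 - s6: 7 + 10 = 17
Shortest: 17.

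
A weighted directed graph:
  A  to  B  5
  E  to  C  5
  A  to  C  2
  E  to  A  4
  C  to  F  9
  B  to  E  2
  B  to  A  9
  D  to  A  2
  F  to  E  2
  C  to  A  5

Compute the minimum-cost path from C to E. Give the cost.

11

Routes from C to E:
C-F-E: 9 + 2 = 11
C-A-B-E: 5 + 5 + 2 = 12
The minimum is 11.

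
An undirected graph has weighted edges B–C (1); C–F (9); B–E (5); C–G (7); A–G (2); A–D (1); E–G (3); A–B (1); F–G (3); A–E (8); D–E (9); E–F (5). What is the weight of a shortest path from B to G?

3

Checking several routes:
B -> A -> E -> G: 1 + 8 + 3 = 12
B -> C -> G: 1 + 7 = 8
B -> E -> G: 5 + 3 = 8
B -> A -> G: 1 + 2 = 3
The minimum is 3.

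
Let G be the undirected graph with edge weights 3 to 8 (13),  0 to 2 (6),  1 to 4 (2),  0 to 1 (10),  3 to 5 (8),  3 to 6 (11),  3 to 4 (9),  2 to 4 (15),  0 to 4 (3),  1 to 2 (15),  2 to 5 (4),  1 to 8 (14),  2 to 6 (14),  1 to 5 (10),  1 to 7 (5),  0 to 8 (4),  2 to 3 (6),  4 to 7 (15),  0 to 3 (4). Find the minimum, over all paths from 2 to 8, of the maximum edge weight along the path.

6

Checking several routes:
2 - 3 - 4 - 0 - 8: max(6, 9, 3, 4) = 9
2 - 5 - 3 - 4 - 0 - 8: max(4, 8, 9, 3, 4) = 9
2 - 0 - 8: max(6, 4) = 6
2 - 5 - 3 - 0 - 8: max(4, 8, 4, 4) = 8
2 - 3 - 0 - 8: max(6, 4, 4) = 6
Best route has worst link 6.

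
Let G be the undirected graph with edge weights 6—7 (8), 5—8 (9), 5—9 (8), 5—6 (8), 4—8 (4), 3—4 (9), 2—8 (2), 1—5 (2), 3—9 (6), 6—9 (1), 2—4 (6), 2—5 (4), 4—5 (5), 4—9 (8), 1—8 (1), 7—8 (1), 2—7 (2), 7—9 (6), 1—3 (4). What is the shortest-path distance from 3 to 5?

6

Some routes from 3 to 5:
3 - 1 - 5: 4 + 2 = 6
3 - 1 - 8 - 4 - 5: 4 + 1 + 4 + 5 = 14
3 - 1 - 8 - 7 - 2 - 5: 4 + 1 + 1 + 2 + 4 = 12
3 - 1 - 8 - 5: 4 + 1 + 9 = 14
3 - 1 - 8 - 2 - 5: 4 + 1 + 2 + 4 = 11
Best route has total 6.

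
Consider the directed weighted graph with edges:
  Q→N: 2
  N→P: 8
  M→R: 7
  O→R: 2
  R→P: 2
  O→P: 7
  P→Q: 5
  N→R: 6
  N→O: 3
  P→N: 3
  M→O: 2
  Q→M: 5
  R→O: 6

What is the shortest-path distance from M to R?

Routes from M to R:
M - R: 7
M - O - P - N - R: 2 + 7 + 3 + 6 = 18
M - O - P - Q - N - R: 2 + 7 + 5 + 2 + 6 = 22
M - O - R: 2 + 2 = 4
The minimum is 4.

4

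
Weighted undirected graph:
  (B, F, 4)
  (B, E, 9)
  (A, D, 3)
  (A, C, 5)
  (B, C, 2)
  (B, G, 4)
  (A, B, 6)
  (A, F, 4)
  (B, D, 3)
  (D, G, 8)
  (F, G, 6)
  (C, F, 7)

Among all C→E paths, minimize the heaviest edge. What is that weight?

Some routes from C to E:
C-B-E: max(2, 9) = 9
C-A-D-G-B-E: max(5, 3, 8, 4, 9) = 9
C-A-D-B-E: max(5, 3, 3, 9) = 9
The minimum achievable maximum is 9.

9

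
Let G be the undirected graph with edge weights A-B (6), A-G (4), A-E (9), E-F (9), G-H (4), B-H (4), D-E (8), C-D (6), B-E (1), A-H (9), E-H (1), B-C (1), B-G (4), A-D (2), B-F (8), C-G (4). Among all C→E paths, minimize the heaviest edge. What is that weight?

A few of the C→E routes:
C→B→E: max(1, 1) = 1
C→G→H→E: max(4, 4, 1) = 4
C→G→H→B→E: max(4, 4, 4, 1) = 4
C→G→B→E: max(4, 4, 1) = 4
C→G→B→H→E: max(4, 4, 4, 1) = 4
The minimum achievable maximum is 1.

1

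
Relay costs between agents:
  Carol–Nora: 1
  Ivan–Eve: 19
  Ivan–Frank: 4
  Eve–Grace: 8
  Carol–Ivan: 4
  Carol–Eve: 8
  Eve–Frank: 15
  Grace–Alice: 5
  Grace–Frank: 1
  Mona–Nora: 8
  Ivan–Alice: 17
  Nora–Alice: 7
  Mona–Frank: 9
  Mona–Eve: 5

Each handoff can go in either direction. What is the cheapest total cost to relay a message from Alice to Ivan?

10

A few of the Alice→Ivan routes:
Alice→Nora→Carol→Ivan: 7 + 1 + 4 = 12
Alice→Ivan: 17
Alice→Grace→Frank→Ivan: 5 + 1 + 4 = 10
Alice→Grace→Frank→Mona→Nora→Carol→Ivan: 5 + 1 + 9 + 8 + 1 + 4 = 28
Alice→Grace→Eve→Carol→Ivan: 5 + 8 + 8 + 4 = 25
The minimum is 10.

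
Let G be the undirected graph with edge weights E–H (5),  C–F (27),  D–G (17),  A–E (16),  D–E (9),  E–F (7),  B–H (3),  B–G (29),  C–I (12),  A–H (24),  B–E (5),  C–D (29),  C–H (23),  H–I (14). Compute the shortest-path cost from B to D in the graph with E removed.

46

Paths from B to D avoiding E:
B → H → I → C → D: 3 + 14 + 12 + 29 = 58
B → H → C → D: 3 + 23 + 29 = 55
B → G → D: 29 + 17 = 46
The minimum is 46.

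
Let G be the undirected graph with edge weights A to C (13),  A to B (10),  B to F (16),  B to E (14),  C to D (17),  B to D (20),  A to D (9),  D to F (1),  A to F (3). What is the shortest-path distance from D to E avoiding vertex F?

33

Routes from D to E avoiding F:
D-A-B-E: 9 + 10 + 14 = 33
D-B-E: 20 + 14 = 34
D-C-A-B-E: 17 + 13 + 10 + 14 = 54
The minimum is 33.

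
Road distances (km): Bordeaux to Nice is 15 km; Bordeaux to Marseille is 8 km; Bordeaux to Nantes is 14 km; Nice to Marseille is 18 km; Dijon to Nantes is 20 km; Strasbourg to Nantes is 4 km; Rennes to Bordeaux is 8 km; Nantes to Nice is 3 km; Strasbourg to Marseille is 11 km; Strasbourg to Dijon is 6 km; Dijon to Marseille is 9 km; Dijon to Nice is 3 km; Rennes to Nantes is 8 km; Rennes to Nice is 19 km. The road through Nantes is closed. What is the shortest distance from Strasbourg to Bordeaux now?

19

Comparing a few candidate routes:
Strasbourg→Dijon→Marseille→Bordeaux: 6 + 9 + 8 = 23
Strasbourg→Marseille→Bordeaux: 11 + 8 = 19
Strasbourg→Dijon→Nice→Bordeaux: 6 + 3 + 15 = 24
Best route has total 19 km.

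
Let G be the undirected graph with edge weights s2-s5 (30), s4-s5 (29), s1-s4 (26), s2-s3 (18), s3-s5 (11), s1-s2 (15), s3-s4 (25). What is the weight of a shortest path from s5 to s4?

Checking several routes:
s5→s3→s2→s1→s4: 11 + 18 + 15 + 26 = 70
s5→s4: 29
s5→s2→s1→s4: 30 + 15 + 26 = 71
s5→s3→s4: 11 + 25 = 36
Shortest: 29.

29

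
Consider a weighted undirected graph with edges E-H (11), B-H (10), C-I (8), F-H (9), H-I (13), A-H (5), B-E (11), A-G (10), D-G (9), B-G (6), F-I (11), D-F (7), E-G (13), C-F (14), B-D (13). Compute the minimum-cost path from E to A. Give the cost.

A few of the E→A routes:
E - H - A: 11 + 5 = 16
E - G - A: 13 + 10 = 23
E - B - H - A: 11 + 10 + 5 = 26
Shortest: 16.

16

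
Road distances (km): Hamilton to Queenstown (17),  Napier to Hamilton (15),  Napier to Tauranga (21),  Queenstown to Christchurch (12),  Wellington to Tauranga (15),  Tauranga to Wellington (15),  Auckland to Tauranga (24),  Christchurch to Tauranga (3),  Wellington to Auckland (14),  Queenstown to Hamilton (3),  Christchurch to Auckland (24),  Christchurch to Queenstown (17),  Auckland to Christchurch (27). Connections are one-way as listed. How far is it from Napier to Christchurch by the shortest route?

Candidate routes:
Napier - Tauranga - Wellington - Auckland - Christchurch: 21 + 15 + 14 + 27 = 77
Napier - Hamilton - Queenstown - Christchurch: 15 + 17 + 12 = 44
Shortest: 44 km.

44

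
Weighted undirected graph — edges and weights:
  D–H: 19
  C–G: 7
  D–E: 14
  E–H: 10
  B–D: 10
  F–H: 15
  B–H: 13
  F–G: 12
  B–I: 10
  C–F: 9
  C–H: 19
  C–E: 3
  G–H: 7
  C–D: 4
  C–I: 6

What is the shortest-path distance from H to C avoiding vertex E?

14

A few of the H→C routes:
H-D-C: 19 + 4 = 23
H-G-C: 7 + 7 = 14
H-C: 19
The minimum is 14.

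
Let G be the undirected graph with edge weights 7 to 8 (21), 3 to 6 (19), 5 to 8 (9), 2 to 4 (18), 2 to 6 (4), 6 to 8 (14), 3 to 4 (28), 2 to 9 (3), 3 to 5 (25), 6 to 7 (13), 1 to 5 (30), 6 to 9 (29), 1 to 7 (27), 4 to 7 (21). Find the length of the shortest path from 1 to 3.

55

Comparing a few candidate routes:
1→7→8→6→3: 27 + 21 + 14 + 19 = 81
1→7→4→3: 27 + 21 + 28 = 76
1→7→8→5→3: 27 + 21 + 9 + 25 = 82
1→7→6→3: 27 + 13 + 19 = 59
1→5→3: 30 + 25 = 55
1→5→8→6→3: 30 + 9 + 14 + 19 = 72
The minimum is 55.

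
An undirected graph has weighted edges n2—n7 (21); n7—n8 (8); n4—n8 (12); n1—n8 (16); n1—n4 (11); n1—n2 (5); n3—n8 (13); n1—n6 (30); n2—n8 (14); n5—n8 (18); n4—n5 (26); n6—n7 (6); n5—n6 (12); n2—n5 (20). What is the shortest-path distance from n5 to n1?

25

Some routes from n5 to n1:
n5 → n2 → n1: 20 + 5 = 25
n5 → n4 → n1: 26 + 11 = 37
n5 → n8 → n1: 18 + 16 = 34
Best route has total 25.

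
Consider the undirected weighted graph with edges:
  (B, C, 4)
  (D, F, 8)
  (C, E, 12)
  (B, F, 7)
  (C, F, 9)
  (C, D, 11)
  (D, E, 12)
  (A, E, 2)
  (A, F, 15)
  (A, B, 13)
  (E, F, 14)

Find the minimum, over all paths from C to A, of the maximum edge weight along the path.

A few of the C→A routes:
C → B → F → D → E → A: max(4, 7, 8, 12, 2) = 12
C → E → A: max(12, 2) = 12
C → D → E → A: max(11, 12, 2) = 12
C → D → F → B → A: max(11, 8, 7, 13) = 13
C → F → B → A: max(9, 7, 13) = 13
C → F → D → E → A: max(9, 8, 12, 2) = 12
Smallest bottleneck: 12.

12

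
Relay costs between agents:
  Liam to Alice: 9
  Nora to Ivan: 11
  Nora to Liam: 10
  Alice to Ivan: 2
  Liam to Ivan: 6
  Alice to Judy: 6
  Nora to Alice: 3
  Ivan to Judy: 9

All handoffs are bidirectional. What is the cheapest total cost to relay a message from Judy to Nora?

9

Some routes from Judy to Nora:
Judy → Ivan → Alice → Nora: 9 + 2 + 3 = 14
Judy → Alice → Ivan → Nora: 6 + 2 + 11 = 19
Judy → Alice → Nora: 6 + 3 = 9
The minimum is 9.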